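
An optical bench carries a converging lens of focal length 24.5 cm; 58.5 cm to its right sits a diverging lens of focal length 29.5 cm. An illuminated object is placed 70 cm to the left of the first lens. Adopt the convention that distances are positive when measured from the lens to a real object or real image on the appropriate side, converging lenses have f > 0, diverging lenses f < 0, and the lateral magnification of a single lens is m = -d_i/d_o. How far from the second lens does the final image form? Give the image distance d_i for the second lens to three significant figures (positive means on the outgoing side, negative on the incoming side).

Lens 1: 1/d_i1 = 1/f_1 - 1/d_o1 = 1/24.5 - 1/70 = 0.02653 cm^-1, so d_i1 = 37.692 cm.
Object distance for lens 2: d_o2 = 58.5 - 37.692 = 20.808 cm.
Lens 2: 1/d_i2 = 1/f_2 - 1/d_o2 = 1/(-29.5) - 1/(20.808) = -0.08196 cm^-1, so d_i2 = -12.201 cm.

-12.2 cm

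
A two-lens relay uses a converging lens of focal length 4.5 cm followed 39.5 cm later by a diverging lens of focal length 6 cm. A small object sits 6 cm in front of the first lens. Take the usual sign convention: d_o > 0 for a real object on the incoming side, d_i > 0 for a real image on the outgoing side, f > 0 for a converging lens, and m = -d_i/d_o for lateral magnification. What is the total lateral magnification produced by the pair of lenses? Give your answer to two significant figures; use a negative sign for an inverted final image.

Applying the thin-lens equation to the first lens, 1/4.5 = 1/6 + 1/d_i1, which gives d_i1 = 18.000 cm.
Its lateral magnification is m_1 = -d_i1/d_o1 = -(18.000)/6 = -3.0000.
The intermediate image is 18.000 cm to the right of lens 1, so d_o2 = L - d_i1 = 39.5 - 18.000 = 21.500 cm.
Applying the thin-lens equation again with f_2 = -6 cm and d_o2 = 21.500 cm gives d_i2 = -4.691 cm.
m_2 = -(-4.691)/(21.500) = 0.2182.
The system's lateral magnification is m_1 m_2 = (-3.0000)(0.2182) = -0.6545.

-0.65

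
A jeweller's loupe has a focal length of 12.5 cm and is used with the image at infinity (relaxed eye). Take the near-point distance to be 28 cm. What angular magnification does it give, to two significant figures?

M = D/f = 28/12.5 = 2.240.

2.2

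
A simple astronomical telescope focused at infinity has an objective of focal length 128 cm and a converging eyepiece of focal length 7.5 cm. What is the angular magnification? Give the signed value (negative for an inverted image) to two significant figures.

M = -f_obj/f_eye = -128/(7.5) = -17.067.

-17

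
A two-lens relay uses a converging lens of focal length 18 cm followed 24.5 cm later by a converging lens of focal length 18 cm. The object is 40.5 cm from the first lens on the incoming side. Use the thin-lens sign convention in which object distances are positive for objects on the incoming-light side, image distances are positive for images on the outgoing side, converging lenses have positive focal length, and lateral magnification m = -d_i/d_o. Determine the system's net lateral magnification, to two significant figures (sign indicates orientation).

-0.56

First lens: d_i1 = 1/(1/18 - 1/40.5) = 32.400 cm.
m_1 = -(32.400)/40.5 = -0.8000.
Since 32.400 cm > 24.5 cm, the first image lies past the second lens and serves as a virtual object: d_o2 = L - d_i1 = -7.900 cm.
Second lens: d_i2 = 1/(1/18 - 1/(-7.900)) = 5.490 cm.
m_2 = -(5.490)/(-7.900) = 0.6950.
The system's lateral magnification is m_1 m_2 = (-0.8000)(0.6950) = -0.5560.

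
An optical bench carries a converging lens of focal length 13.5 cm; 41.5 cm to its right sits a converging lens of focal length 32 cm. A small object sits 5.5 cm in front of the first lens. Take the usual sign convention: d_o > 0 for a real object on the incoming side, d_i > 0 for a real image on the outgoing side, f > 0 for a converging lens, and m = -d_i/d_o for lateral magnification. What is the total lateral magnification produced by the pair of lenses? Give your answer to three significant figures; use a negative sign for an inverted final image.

First lens: d_i1 = 1/(1/13.5 - 1/5.5) = -9.281 cm.
m_1 = -(-9.281)/5.5 = 1.6875.
With d_i1 < 0 the first image is virtual and lies on the object side; the object distance for lens 2 is d_o2 = 41.5 - (-9.281) = 50.781 cm.
Second lens: d_i2 = 1/(1/32 - 1/(50.781)) = 86.522 cm.
m_2 = -(86.522)/(50.781) = -1.7038.
Overall magnification: m = m_1 m_2 = -2.8752.

-2.88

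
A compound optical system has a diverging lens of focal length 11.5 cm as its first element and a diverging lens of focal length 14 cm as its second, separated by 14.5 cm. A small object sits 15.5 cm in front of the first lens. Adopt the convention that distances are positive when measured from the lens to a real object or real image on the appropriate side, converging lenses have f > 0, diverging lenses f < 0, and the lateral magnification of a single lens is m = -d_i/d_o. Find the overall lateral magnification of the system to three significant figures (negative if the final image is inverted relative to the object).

0.170

Applying the thin-lens equation to the first lens, 1/(-11.5) = 1/15.5 + 1/d_i1, which gives d_i1 = -6.602 cm.
Its lateral magnification is m_1 = -d_i1/d_o1 = -(-6.602)/15.5 = 0.4259.
With d_i1 < 0 the first image is virtual and lies on the object side; the object distance for lens 2 is d_o2 = 14.5 - (-6.602) = 21.102 cm.
Applying the thin-lens equation again with f_2 = -14 cm and d_o2 = 21.102 cm gives d_i2 = -8.416 cm.
m_2 = -(-8.416)/(21.102) = 0.3988.
Total m = m_1 x m_2 = (0.4259)(0.3988) = 0.1699.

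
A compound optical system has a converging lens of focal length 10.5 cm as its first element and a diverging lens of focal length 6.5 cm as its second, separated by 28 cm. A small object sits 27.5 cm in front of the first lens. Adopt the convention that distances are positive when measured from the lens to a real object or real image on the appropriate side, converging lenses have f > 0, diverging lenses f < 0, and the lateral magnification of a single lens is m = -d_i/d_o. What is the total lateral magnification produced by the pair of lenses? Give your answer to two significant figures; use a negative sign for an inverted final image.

Lens 1: 1/d_i1 = 1/f_1 - 1/d_o1 = 1/10.5 - 1/27.5 = 0.05887 cm^-1, so d_i1 = 16.985 cm.
m_1 = -(16.985)/27.5 = -0.6176.
That image sits 11.015 cm in front of the second lens, so d_o2 = 11.015 cm.
Lens 2: 1/d_i2 = 1/f_2 - 1/d_o2 = 1/(-6.5) - 1/(11.015) = -0.24463 cm^-1, so d_i2 = -4.088 cm.
m_2 = -(-4.088)/(11.015) = 0.3711.
The system's lateral magnification is m_1 m_2 = (-0.6176)(0.3711) = -0.2292.

-0.23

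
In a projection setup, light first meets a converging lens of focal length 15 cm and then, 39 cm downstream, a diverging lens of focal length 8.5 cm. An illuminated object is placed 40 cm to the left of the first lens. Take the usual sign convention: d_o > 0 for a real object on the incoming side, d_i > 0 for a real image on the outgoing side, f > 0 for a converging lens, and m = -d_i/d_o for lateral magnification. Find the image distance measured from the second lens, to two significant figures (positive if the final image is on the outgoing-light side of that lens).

-5.4 cm

Applying the thin-lens equation to the first lens, 1/15 = 1/40 + 1/d_i1, which gives d_i1 = 24.000 cm.
The intermediate image is 24.000 cm to the right of lens 1, so d_o2 = L - d_i1 = 39 - 24.000 = 15.000 cm.
Applying the thin-lens equation again with f_2 = -8.5 cm and d_o2 = 15.000 cm gives d_i2 = -5.426 cm.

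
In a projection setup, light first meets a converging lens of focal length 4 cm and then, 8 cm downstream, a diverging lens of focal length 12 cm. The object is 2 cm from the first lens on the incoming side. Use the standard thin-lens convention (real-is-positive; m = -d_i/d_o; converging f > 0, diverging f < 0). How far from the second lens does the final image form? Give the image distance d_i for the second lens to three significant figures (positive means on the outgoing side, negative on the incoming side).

-6.00 cm

Applying the thin-lens equation to the first lens, 1/4 = 1/2 + 1/d_i1, which gives d_i1 = -4.000 cm.
With d_i1 < 0 the first image is virtual and lies on the object side; the object distance for lens 2 is d_o2 = 8 - (-4.000) = 12.000 cm.
Applying the thin-lens equation again with f_2 = -12 cm and d_o2 = 12.000 cm gives d_i2 = -6.000 cm.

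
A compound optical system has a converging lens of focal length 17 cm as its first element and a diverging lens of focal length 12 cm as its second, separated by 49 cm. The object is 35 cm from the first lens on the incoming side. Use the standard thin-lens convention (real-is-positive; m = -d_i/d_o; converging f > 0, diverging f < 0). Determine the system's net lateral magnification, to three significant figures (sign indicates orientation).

First lens: d_i1 = 1/(1/17 - 1/35) = 33.056 cm.
m_1 = -(33.056)/35 = -0.9444.
Object distance for lens 2: d_o2 = 49 - 33.056 = 15.944 cm.
Second lens: d_i2 = 1/(1/(-12) - 1/(15.944)) = -6.847 cm.
m_2 = -(-6.847)/(15.944) = 0.4294.
Overall magnification: m = m_1 m_2 = -0.4056.

-0.406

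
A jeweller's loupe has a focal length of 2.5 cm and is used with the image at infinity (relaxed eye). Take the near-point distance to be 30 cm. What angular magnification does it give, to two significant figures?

M = D/f = 30/2.5 = 12.000.

12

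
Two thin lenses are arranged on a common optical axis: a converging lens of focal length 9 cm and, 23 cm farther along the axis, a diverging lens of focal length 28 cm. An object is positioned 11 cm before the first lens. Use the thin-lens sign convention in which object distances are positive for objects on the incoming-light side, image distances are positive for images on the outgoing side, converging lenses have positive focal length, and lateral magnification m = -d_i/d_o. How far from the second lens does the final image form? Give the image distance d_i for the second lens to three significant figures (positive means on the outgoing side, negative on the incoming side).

495 cm

First lens: d_i1 = 1/(1/9 - 1/11) = 49.500 cm.
Since 49.500 cm > 23 cm, the first image lies past the second lens and serves as a virtual object: d_o2 = L - d_i1 = -26.500 cm.
Second lens: d_i2 = 1/(1/(-28) - 1/(-26.500)) = 494.667 cm.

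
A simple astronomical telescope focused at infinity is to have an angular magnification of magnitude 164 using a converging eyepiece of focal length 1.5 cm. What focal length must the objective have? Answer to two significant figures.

|M| = f_obj/|f_eye|, so f_obj = |M| x |f_eye| = 164.0 x 1.5 = 246.000 cm.

250 cm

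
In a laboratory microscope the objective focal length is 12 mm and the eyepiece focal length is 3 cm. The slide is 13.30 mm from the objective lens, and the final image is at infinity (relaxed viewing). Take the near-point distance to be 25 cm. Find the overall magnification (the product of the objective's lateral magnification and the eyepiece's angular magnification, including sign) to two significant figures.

Convert to cm: f_obj = 12 mm = 1.2 cm; d_o = 13.30 mm = 1.33 cm.
Objective: 1/d_i = 1/f_obj - 1/d_o = 1/1.2 - 1/1.33 = 0.08145 cm^-1, so d_i = 12.277 cm.
m_obj = -d_i/d_o = -12.277/1.33 = -9.231.
Eyepiece angular magnification (image at infinity): M_eye = D/f_e = 25/3 = 8.333.
Overall M = m_obj x M_eye = (-9.231)(8.333) = -76.92.

-77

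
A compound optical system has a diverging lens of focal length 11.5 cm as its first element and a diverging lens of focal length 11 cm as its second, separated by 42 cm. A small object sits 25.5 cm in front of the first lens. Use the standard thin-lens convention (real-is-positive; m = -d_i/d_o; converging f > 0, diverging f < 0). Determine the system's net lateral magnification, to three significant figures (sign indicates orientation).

Applying the thin-lens equation to the first lens, 1/(-11.5) = 1/25.5 + 1/d_i1, which gives d_i1 = -7.926 cm.
Its lateral magnification is m_1 = -d_i1/d_o1 = -(-7.926)/25.5 = 0.3108.
The intermediate image is virtual, 7.926 cm to the left of lens 1, so d_o2 = L - d_i1 = 42 - (-7.926) = 49.926 cm.
Applying the thin-lens equation again with f_2 = -11 cm and d_o2 = 49.926 cm gives d_i2 = -9.014 cm.
m_2 = -(-9.014)/(49.926) = 0.1805.
The system's lateral magnification is m_1 m_2 = (0.3108)(0.1805) = 0.0561.

0.0561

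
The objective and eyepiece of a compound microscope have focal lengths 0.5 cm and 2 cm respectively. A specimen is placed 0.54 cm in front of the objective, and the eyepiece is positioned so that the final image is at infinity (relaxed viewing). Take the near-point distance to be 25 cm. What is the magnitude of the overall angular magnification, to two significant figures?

Objective: 1/d_i = 1/f_obj - 1/d_o = 1/0.5 - 1/0.54 = 0.14815 cm^-1, so d_i = 6.750 cm.
m_obj = -d_i/d_o = -6.750/0.54 = -12.500.
Eyepiece angular magnification (image at infinity): M_eye = D/f_e = 25/2 = 12.500.
Overall M = m_obj x M_eye = (-12.500)(12.500) = -156.25.
|M| = 156.25.

160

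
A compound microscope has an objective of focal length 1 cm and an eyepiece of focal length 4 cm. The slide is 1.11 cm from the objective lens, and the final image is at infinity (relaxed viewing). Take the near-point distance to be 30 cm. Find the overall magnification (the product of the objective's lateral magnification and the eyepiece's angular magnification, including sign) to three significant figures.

Objective: 1/d_i = 1/f_obj - 1/d_o = 1/1 - 1/1.11 = 0.09910 cm^-1, so d_i = 10.091 cm.
m_obj = -d_i/d_o = -10.091/1.11 = -9.091.
Eyepiece angular magnification (image at infinity): M_eye = D/f_e = 30/4 = 7.500.
Overall M = m_obj x M_eye = (-9.091)(7.500) = -68.18.

-68.2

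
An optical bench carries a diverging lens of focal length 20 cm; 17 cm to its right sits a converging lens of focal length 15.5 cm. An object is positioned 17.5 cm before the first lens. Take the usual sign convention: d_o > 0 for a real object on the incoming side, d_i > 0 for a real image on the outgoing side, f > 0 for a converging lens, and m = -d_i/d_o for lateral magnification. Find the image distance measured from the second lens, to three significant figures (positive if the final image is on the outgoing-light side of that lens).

Lens 1: 1/d_i1 = 1/f_1 - 1/d_o1 = 1/(-20) - 1/17.5 = -0.10714 cm^-1, so d_i1 = -9.333 cm.
With d_i1 < 0 the first image is virtual and lies on the object side; the object distance for lens 2 is d_o2 = 17 - (-9.333) = 26.333 cm.
Lens 2: 1/d_i2 = 1/f_2 - 1/d_o2 = 1/15.5 - 1/(26.333) = 0.02654 cm^-1, so d_i2 = 37.677 cm.

37.7 cm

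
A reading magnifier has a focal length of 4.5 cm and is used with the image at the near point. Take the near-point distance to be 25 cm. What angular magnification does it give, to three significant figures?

M = 1 + D/f = 1 + 25/4.5 = 6.556.

6.56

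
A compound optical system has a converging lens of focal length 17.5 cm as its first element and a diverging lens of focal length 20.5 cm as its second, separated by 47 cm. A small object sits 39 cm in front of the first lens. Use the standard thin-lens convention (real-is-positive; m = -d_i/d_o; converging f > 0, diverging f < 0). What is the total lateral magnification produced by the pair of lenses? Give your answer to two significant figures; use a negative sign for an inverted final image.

-0.47

First lens: d_i1 = 1/(1/17.5 - 1/39) = 31.744 cm.
m_1 = -(31.744)/39 = -0.8140.
That image sits 15.256 cm in front of the second lens, so d_o2 = 15.256 cm.
Second lens: d_i2 = 1/(1/(-20.5) - 1/(15.256)) = -8.747 cm.
m_2 = -(-8.747)/(15.256) = 0.5733.
Overall magnification: m = m_1 m_2 = -0.4667.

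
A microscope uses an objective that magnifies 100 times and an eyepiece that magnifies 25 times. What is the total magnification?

The overall magnification of a compound microscope is the product of the objective and eyepiece magnifications:
M = M_obj x M_eye = 100 x 25 = 2500.

2500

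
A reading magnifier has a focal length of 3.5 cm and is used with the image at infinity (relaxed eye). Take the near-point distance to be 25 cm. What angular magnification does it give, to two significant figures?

M = D/f = 25/3.5 = 7.143.

7.1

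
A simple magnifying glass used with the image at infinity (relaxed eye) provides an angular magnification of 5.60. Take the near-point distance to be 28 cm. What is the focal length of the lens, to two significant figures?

For the image at infinity, M = D/f.
f = D/M = 28/5.6 = 5.000 cm.

5.0 cm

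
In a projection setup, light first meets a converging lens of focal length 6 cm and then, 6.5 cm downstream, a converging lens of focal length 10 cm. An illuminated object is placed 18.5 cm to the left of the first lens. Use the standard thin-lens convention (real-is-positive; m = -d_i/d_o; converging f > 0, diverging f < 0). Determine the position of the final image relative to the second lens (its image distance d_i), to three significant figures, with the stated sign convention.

Lens 1: 1/d_i1 = 1/f_1 - 1/d_o1 = 1/6 - 1/18.5 = 0.11261 cm^-1, so d_i1 = 8.880 cm.
Since 8.880 cm > 6.5 cm, the first image lies past the second lens and serves as a virtual object: d_o2 = L - d_i1 = -2.380 cm.
Lens 2: 1/d_i2 = 1/f_2 - 1/d_o2 = 1/10 - 1/(-2.380) = 0.52017 cm^-1, so d_i2 = 1.922 cm.

1.92 cm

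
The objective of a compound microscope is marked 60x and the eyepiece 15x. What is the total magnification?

The overall magnification of a compound microscope is the product of the objective and eyepiece magnifications:
M = M_obj x M_eye = 60 x 15 = 900.

900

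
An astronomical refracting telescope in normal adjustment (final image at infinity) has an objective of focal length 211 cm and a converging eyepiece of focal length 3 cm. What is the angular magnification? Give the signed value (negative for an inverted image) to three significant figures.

M = -f_obj/f_eye = -211/(3) = -70.333.

-70.3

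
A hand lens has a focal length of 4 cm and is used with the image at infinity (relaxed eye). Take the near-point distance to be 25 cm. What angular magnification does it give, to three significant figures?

6.25

M = D/f = 25/4 = 6.250.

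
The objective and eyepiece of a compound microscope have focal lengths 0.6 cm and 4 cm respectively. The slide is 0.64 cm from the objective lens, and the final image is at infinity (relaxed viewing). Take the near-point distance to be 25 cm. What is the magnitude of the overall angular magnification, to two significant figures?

94

Objective: 1/d_i = 1/f_obj - 1/d_o = 1/0.6 - 1/0.64 = 0.10417 cm^-1, so d_i = 9.600 cm.
m_obj = -d_i/d_o = -9.600/0.64 = -15.000.
Eyepiece angular magnification (image at infinity): M_eye = D/f_e = 25/4 = 6.250.
Overall M = m_obj x M_eye = (-15.000)(6.250) = -93.75.
|M| = 93.75.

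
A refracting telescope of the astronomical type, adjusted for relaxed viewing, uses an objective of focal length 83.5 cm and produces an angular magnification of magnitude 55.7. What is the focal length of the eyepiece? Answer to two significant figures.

|M| = f_obj/f_eye, so f_eye = f_obj/|M| = 83.5/55.7 = 1.499 cm.

1.5 cm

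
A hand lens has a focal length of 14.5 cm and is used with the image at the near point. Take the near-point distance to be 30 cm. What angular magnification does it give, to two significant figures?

3.1

M = 1 + D/f = 1 + 30/14.5 = 3.069.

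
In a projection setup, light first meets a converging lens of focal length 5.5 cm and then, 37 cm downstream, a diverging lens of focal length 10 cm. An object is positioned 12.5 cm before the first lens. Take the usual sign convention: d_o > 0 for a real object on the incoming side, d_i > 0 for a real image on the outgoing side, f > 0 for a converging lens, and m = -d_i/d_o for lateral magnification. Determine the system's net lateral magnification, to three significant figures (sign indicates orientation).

-0.211

Applying the thin-lens equation to the first lens, 1/5.5 = 1/12.5 + 1/d_i1, which gives d_i1 = 9.821 cm.
Its lateral magnification is m_1 = -d_i1/d_o1 = -(9.821)/12.5 = -0.7857.
The intermediate image is 9.821 cm to the right of lens 1, so d_o2 = L - d_i1 = 37 - 9.821 = 27.179 cm.
Applying the thin-lens equation again with f_2 = -10 cm and d_o2 = 27.179 cm gives d_i2 = -7.310 cm.
m_2 = -(-7.310)/(27.179) = 0.2690.
Overall magnification: m = m_1 m_2 = -0.2113.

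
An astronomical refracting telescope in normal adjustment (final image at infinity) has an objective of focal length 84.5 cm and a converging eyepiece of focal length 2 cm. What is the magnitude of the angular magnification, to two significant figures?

42

|M| = f_obj/|f_eye| = 84.5/2 = 42.250.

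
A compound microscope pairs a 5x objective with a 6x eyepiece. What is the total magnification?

30

The overall magnification of a compound microscope is the product of the objective and eyepiece magnifications:
M = M_obj x M_eye = 5 x 6 = 30.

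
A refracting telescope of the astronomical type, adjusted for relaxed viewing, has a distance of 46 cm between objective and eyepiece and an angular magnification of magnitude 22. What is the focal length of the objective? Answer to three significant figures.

44.0 cm

In normal adjustment the tube length equals f_obj + f_eye and |M| = f_obj/f_eye.
So f_obj = 22 f_eye and 22 f_eye + f_eye = 46 cm, giving f_eye = 46/23 = 2.000 cm and f_obj = 44.000 cm.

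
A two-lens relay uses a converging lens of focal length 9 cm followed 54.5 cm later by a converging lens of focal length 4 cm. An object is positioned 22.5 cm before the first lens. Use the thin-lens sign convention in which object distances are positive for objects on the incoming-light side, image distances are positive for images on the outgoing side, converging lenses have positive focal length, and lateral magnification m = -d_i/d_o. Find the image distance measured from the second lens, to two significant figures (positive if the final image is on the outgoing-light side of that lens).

4.5 cm

Applying the thin-lens equation to the first lens, 1/9 = 1/22.5 + 1/d_i1, which gives d_i1 = 15.000 cm.
Object distance for lens 2: d_o2 = 54.5 - 15.000 = 39.500 cm.
Applying the thin-lens equation again with f_2 = 4 cm and d_o2 = 39.500 cm gives d_i2 = 4.451 cm.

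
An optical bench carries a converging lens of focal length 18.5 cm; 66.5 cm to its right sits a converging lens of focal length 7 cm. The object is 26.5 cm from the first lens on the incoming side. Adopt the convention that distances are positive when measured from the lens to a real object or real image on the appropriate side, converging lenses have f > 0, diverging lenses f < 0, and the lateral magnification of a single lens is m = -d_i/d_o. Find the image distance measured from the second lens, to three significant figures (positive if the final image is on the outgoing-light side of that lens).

First lens: d_i1 = 1/(1/18.5 - 1/26.5) = 61.281 cm.
Object distance for lens 2: d_o2 = 66.5 - 61.281 = 5.219 cm.
Second lens: d_i2 = 1/(1/7 - 1/(5.219)) = -20.509 cm.

-20.5 cm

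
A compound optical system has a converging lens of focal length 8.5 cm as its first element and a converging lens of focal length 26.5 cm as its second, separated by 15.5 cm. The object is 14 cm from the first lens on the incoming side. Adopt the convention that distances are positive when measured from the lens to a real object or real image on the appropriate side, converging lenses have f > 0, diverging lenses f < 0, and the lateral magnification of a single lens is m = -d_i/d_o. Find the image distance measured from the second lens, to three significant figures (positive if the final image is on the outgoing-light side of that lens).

4.98 cm

Applying the thin-lens equation to the first lens, 1/8.5 = 1/14 + 1/d_i1, which gives d_i1 = 21.636 cm.
This image would form 21.636 cm past lens 1, i.e. 6.136 cm beyond lens 2, so it is a virtual object for lens 2: d_o2 = 15.5 - 21.636 = -6.136 cm.
Applying the thin-lens equation again with f_2 = 26.5 cm and d_o2 = -6.136 cm gives d_i2 = 4.983 cm.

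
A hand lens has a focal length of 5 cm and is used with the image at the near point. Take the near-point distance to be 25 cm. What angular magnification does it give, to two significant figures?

6.0

M = 1 + D/f = 1 + 25/5 = 6.000.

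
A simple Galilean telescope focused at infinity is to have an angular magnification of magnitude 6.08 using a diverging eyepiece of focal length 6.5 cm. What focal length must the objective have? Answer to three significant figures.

39.5 cm

|M| = f_obj/|f_eye|, so f_obj = |M| x |f_eye| = 6.08 x 6.5 = 39.520 cm.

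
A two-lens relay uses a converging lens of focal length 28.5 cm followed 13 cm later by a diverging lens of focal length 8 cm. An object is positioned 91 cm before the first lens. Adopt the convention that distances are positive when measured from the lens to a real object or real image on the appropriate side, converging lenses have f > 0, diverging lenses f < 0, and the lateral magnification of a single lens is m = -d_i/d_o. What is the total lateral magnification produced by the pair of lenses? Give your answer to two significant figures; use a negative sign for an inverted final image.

0.18

Lens 1: 1/d_i1 = 1/f_1 - 1/d_o1 = 1/28.5 - 1/91 = 0.02410 cm^-1, so d_i1 = 41.496 cm.
m_1 = -(41.496)/91 = -0.4560.
Since 41.496 cm > 13 cm, the first image lies past the second lens and serves as a virtual object: d_o2 = L - d_i1 = -28.496 cm.
Lens 2: 1/d_i2 = 1/f_2 - 1/d_o2 = 1/(-8) - 1/(-28.496) = -0.08991 cm^-1, so d_i2 = -11.123 cm.
m_2 = -(-11.123)/(-28.496) = -0.3903.
Total m = m_1 x m_2 = (-0.4560)(-0.3903) = 0.1780.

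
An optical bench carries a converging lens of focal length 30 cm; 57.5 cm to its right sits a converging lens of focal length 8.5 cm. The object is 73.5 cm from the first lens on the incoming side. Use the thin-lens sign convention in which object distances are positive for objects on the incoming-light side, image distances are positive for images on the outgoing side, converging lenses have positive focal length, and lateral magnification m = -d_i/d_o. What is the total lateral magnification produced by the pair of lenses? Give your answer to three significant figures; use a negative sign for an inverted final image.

Lens 1: 1/d_i1 = 1/f_1 - 1/d_o1 = 1/30 - 1/73.5 = 0.01973 cm^-1, so d_i1 = 50.690 cm.
m_1 = -(50.690)/73.5 = -0.6897.
The intermediate image is 50.690 cm to the right of lens 1, so d_o2 = L - d_i1 = 57.5 - 50.690 = 6.810 cm.
Lens 2: 1/d_i2 = 1/f_2 - 1/d_o2 = 1/8.5 - 1/(6.810) = -0.02919 cm^-1, so d_i2 = -34.260 cm.
m_2 = -(-34.260)/(6.810) = 5.0306.
Total m = m_1 x m_2 = (-0.6897)(5.0306) = -3.4694.

-3.47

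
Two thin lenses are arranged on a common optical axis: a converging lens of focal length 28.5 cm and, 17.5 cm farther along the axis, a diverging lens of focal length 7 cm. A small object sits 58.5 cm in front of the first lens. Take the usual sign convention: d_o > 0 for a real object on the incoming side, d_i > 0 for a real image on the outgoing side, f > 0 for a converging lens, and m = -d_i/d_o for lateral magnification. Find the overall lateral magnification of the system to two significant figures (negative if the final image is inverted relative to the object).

Lens 1: 1/d_i1 = 1/f_1 - 1/d_o1 = 1/28.5 - 1/58.5 = 0.01799 cm^-1, so d_i1 = 55.575 cm.
m_1 = -(55.575)/58.5 = -0.9500.
Since 55.575 cm > 17.5 cm, the first image lies past the second lens and serves as a virtual object: d_o2 = L - d_i1 = -38.075 cm.
Lens 2: 1/d_i2 = 1/f_2 - 1/d_o2 = 1/(-7) - 1/(-38.075) = -0.11659 cm^-1, so d_i2 = -8.577 cm.
m_2 = -(-8.577)/(-38.075) = -0.2253.
Overall magnification: m = m_1 m_2 = 0.2140.

0.21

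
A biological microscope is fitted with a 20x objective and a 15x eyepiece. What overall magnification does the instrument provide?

The overall magnification of a compound microscope is the product of the objective and eyepiece magnifications:
M = M_obj x M_eye = 20 x 15 = 300.

300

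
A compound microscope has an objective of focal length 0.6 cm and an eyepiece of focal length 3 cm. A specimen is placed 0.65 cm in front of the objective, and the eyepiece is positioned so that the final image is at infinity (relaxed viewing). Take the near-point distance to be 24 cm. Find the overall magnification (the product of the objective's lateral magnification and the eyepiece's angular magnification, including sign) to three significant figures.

-96.0

Objective: 1/d_i = 1/f_obj - 1/d_o = 1/0.6 - 1/0.65 = 0.12821 cm^-1, so d_i = 7.800 cm.
m_obj = -d_i/d_o = -7.800/0.65 = -12.000.
Eyepiece angular magnification (image at infinity): M_eye = D/f_e = 24/3 = 8.000.
Overall M = m_obj x M_eye = (-12.000)(8.000) = -96.00.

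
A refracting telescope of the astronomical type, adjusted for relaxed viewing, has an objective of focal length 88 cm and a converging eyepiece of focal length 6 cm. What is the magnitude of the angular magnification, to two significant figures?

|M| = f_obj/|f_eye| = 88/6 = 14.667.

15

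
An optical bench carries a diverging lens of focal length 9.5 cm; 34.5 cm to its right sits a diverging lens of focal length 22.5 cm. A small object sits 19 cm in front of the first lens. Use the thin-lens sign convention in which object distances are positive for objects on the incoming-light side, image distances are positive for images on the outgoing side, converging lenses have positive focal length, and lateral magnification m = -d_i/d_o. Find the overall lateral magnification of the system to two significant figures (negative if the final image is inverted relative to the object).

0.12

First lens: d_i1 = 1/(1/(-9.5) - 1/19) = -6.333 cm.
m_1 = -(-6.333)/19 = 0.3333.
The intermediate image is virtual, 6.333 cm to the left of lens 1, so d_o2 = L - d_i1 = 34.5 - (-6.333) = 40.833 cm.
Second lens: d_i2 = 1/(1/(-22.5) - 1/(40.833)) = -14.507 cm.
m_2 = -(-14.507)/(40.833) = 0.3553.
Overall magnification: m = m_1 m_2 = 0.1184.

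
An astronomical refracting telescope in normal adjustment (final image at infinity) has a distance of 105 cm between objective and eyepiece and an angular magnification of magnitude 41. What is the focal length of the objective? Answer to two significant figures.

In normal adjustment the tube length equals f_obj + f_eye and |M| = f_obj/f_eye.
So f_obj = 41 f_eye and 41 f_eye + f_eye = 105 cm, giving f_eye = 105/42 = 2.500 cm and f_obj = 102.500 cm.

100 cm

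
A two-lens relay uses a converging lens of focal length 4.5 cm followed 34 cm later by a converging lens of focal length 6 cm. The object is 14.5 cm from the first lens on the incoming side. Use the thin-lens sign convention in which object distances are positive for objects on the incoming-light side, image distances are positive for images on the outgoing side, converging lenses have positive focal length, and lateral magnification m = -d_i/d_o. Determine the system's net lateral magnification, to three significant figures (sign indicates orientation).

Lens 1: 1/d_i1 = 1/f_1 - 1/d_o1 = 1/4.5 - 1/14.5 = 0.15326 cm^-1, so d_i1 = 6.525 cm.
m_1 = -(6.525)/14.5 = -0.4500.
That image sits 27.475 cm in front of the second lens, so d_o2 = 27.475 cm.
Lens 2: 1/d_i2 = 1/f_2 - 1/d_o2 = 1/6 - 1/(27.475) = 0.13027 cm^-1, so d_i2 = 7.676 cm.
m_2 = -(7.676)/(27.475) = -0.2794.
The system's lateral magnification is m_1 m_2 = (-0.4500)(-0.2794) = 0.1257.

0.126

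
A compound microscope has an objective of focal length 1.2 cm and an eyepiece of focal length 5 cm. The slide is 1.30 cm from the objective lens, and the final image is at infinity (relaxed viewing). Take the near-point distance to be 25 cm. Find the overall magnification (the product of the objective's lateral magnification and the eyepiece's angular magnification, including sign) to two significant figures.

-60

Objective: 1/d_i = 1/f_obj - 1/d_o = 1/1.2 - 1/1.30 = 0.06410 cm^-1, so d_i = 15.600 cm.
m_obj = -d_i/d_o = -15.600/1.30 = -12.000.
Eyepiece angular magnification (image at infinity): M_eye = D/f_e = 25/5 = 5.000.
Overall M = m_obj x M_eye = (-12.000)(5.000) = -60.00.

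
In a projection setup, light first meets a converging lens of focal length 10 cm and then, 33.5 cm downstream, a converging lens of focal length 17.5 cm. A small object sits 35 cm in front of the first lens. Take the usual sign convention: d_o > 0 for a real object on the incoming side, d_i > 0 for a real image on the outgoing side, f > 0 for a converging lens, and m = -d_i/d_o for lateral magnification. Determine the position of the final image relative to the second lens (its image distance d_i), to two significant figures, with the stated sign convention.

170 cm

Applying the thin-lens equation to the first lens, 1/10 = 1/35 + 1/d_i1, which gives d_i1 = 14.000 cm.
That image sits 19.500 cm in front of the second lens, so d_o2 = 19.500 cm.
Applying the thin-lens equation again with f_2 = 17.5 cm and d_o2 = 19.500 cm gives d_i2 = 170.625 cm.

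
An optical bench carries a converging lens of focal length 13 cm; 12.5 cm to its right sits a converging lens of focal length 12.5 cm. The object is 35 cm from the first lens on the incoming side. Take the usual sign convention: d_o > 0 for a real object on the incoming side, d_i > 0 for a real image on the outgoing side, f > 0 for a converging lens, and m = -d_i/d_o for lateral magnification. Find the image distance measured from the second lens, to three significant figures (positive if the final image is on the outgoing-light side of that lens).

4.95 cm

First lens: d_i1 = 1/(1/13 - 1/35) = 20.682 cm.
This image would form 20.682 cm past lens 1, i.e. 8.182 cm beyond lens 2, so it is a virtual object for lens 2: d_o2 = 12.5 - 20.682 = -8.182 cm.
Second lens: d_i2 = 1/(1/12.5 - 1/(-8.182)) = 4.945 cm.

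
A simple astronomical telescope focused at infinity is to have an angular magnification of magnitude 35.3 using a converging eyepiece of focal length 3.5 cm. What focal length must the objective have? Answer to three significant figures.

|M| = f_obj/|f_eye|, so f_obj = |M| x |f_eye| = 35.3 x 3.5 = 123.550 cm.

124 cm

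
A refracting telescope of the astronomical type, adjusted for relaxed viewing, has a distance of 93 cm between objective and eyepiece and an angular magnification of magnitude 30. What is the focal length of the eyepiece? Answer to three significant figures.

3.00 cm

In normal adjustment the tube length equals f_obj + f_eye and |M| = f_obj/f_eye.
So f_obj = 30 f_eye and 30 f_eye + f_eye = 93 cm, giving f_eye = 93/31 = 3.000 cm and f_obj = 90.000 cm.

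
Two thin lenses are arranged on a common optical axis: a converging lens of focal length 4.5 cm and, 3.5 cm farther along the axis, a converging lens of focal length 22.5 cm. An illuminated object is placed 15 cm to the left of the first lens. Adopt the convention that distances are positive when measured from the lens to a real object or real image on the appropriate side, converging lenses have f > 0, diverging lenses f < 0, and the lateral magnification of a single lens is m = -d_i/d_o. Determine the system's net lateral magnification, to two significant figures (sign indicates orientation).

-0.38

Lens 1: 1/d_i1 = 1/f_1 - 1/d_o1 = 1/4.5 - 1/15 = 0.15556 cm^-1, so d_i1 = 6.429 cm.
m_1 = -(6.429)/15 = -0.4286.
This image would form 6.429 cm past lens 1, i.e. 2.929 cm beyond lens 2, so it is a virtual object for lens 2: d_o2 = 3.5 - 6.429 = -2.929 cm.
Lens 2: 1/d_i2 = 1/f_2 - 1/d_o2 = 1/22.5 - 1/(-2.929) = 0.38591 cm^-1, so d_i2 = 2.591 cm.
m_2 = -(2.591)/(-2.929) = 0.8848.
Total m = m_1 x m_2 = (-0.4286)(0.8848) = -0.3792.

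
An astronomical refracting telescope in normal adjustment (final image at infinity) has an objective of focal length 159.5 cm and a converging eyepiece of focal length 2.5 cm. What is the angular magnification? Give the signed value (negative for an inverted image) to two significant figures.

-64

M = -f_obj/f_eye = -159.5/(2.5) = -63.800.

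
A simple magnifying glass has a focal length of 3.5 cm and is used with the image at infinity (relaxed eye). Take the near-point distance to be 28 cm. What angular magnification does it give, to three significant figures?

8.00

M = D/f = 28/3.5 = 8.000.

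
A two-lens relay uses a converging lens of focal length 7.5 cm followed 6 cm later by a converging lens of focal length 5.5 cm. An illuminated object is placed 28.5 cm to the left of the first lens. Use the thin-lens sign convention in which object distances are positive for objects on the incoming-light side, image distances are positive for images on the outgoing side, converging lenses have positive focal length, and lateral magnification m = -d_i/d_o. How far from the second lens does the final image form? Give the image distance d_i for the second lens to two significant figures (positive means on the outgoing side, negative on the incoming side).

2.4 cm

First lens: d_i1 = 1/(1/7.5 - 1/28.5) = 10.179 cm.
Since 10.179 cm > 6 cm, the first image lies past the second lens and serves as a virtual object: d_o2 = L - d_i1 = -4.179 cm.
Second lens: d_i2 = 1/(1/5.5 - 1/(-4.179)) = 2.375 cm.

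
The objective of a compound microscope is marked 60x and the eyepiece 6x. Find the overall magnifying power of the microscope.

360

The overall magnification of a compound microscope is the product of the objective and eyepiece magnifications:
M = M_obj x M_eye = 60 x 6 = 360.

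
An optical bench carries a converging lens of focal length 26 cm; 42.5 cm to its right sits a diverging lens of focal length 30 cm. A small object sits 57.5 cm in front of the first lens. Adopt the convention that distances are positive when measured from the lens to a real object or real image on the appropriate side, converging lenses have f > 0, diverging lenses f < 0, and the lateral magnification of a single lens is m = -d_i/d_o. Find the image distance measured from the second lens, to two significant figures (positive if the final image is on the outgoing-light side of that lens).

Lens 1: 1/d_i1 = 1/f_1 - 1/d_o1 = 1/26 - 1/57.5 = 0.02107 cm^-1, so d_i1 = 47.460 cm.
Since 47.460 cm > 42.5 cm, the first image lies past the second lens and serves as a virtual object: d_o2 = L - d_i1 = -4.960 cm.
Lens 2: 1/d_i2 = 1/f_2 - 1/d_o2 = 1/(-30) - 1/(-4.960) = 0.16827 cm^-1, so d_i2 = 5.943 cm.

5.9 cm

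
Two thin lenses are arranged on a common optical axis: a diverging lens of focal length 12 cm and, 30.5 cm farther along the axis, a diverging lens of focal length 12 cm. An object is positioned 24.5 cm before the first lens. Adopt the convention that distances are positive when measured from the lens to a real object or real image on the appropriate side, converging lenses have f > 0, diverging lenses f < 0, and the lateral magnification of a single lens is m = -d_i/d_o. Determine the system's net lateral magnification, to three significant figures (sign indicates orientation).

Lens 1: 1/d_i1 = 1/f_1 - 1/d_o1 = 1/(-12) - 1/24.5 = -0.12415 cm^-1, so d_i1 = -8.055 cm.
m_1 = -(-8.055)/24.5 = 0.3288.
With d_i1 < 0 the first image is virtual and lies on the object side; the object distance for lens 2 is d_o2 = 30.5 - (-8.055) = 38.555 cm.
Lens 2: 1/d_i2 = 1/f_2 - 1/d_o2 = 1/(-12) - 1/(38.555) = -0.10927 cm^-1, so d_i2 = -9.152 cm.
m_2 = -(-9.152)/(38.555) = 0.2374.
The system's lateral magnification is m_1 m_2 = (0.3288)(0.2374) = 0.0780.

0.0780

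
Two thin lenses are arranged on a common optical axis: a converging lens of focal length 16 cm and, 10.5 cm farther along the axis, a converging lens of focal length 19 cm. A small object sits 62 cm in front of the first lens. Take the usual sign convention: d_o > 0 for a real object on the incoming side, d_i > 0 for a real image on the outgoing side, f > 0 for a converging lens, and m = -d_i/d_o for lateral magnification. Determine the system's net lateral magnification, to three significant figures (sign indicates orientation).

-0.220

Lens 1: 1/d_i1 = 1/f_1 - 1/d_o1 = 1/16 - 1/62 = 0.04637 cm^-1, so d_i1 = 21.565 cm.
m_1 = -(21.565)/62 = -0.3478.
This image would form 21.565 cm past lens 1, i.e. 11.065 cm beyond lens 2, so it is a virtual object for lens 2: d_o2 = 10.5 - 21.565 = -11.065 cm.
Lens 2: 1/d_i2 = 1/f_2 - 1/d_o2 = 1/19 - 1/(-11.065) = 0.14300 cm^-1, so d_i2 = 6.993 cm.
m_2 = -(6.993)/(-11.065) = 0.6320.
Total m = m_1 x m_2 = (-0.3478)(0.6320) = -0.2198.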